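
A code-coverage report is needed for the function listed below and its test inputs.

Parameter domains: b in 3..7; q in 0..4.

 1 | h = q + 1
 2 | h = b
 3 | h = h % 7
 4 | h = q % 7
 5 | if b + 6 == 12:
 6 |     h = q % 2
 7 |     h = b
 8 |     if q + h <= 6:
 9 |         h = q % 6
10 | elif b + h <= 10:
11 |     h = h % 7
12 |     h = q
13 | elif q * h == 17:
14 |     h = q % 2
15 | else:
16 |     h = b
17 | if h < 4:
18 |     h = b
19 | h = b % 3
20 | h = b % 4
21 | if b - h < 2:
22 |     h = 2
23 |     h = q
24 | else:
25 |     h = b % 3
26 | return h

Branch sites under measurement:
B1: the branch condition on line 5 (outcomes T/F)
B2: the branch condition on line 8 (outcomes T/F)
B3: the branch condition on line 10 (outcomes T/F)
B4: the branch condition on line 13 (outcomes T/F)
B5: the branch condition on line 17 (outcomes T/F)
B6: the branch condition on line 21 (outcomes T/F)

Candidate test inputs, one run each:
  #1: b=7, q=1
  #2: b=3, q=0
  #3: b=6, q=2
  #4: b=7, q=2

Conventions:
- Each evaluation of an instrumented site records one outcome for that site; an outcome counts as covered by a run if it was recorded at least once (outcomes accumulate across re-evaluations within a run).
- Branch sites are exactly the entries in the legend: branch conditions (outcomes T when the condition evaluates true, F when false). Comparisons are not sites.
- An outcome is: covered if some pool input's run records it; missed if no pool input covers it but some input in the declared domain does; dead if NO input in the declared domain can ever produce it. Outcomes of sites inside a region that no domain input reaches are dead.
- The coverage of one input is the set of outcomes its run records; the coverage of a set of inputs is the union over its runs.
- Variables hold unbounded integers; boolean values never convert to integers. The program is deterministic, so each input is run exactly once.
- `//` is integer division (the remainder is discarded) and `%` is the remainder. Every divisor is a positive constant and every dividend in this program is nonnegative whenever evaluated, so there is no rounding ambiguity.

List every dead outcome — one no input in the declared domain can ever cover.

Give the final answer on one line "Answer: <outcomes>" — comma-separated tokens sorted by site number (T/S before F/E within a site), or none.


checking every outcome against all 25 domain inputs:
  B4=T: never recorded by any domain input -> dead
  reachable outcomes have witnesses, e.g. B1=T (e.g. b=6, q=0), B1=F (e.g. b=3, q=0), B2=T (e.g. b=6, q=0), B2=F (e.g. b=6, q=1)
Answer: B4=T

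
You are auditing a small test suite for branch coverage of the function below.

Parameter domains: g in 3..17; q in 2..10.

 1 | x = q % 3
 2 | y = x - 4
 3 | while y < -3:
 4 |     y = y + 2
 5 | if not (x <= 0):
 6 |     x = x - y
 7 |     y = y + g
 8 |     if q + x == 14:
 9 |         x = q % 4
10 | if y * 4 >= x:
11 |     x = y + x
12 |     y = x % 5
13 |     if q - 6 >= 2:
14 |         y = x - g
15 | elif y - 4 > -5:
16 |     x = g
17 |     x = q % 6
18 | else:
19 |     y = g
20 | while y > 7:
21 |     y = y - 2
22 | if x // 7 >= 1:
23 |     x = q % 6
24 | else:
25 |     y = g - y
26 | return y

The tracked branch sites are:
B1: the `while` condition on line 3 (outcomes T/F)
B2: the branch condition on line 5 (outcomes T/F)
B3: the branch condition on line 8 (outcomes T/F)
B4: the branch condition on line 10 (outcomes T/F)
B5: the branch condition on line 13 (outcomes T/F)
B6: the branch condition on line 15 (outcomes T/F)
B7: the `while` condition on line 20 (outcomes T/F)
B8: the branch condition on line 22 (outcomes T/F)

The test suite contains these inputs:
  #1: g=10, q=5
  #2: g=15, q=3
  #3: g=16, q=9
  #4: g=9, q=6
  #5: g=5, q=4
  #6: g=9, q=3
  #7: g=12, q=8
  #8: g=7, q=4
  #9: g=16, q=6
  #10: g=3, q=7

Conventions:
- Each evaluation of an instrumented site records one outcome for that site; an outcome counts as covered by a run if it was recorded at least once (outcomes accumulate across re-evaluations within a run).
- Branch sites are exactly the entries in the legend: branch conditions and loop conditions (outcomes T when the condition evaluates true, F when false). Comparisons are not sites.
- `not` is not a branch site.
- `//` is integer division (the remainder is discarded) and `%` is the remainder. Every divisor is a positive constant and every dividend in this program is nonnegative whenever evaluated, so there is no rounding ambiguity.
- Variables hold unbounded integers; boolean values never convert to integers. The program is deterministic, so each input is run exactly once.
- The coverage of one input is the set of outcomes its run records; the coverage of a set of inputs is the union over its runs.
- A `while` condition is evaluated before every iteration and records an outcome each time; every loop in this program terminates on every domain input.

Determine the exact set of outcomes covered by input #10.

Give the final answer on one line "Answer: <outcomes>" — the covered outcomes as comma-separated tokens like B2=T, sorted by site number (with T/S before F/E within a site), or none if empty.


Simulating input #10 (g=3, q=7) step by step:
  B1->F, B2->T, B3->F, B4->F, B6->T, B7->F, B8->F
collecting distinct outcomes: B1=F, B2=T, B3=F, B4=F, B6=T, B7=F, B8=F
Answer: B1=F, B2=T, B3=F, B4=F, B6=T, B7=F, B8=F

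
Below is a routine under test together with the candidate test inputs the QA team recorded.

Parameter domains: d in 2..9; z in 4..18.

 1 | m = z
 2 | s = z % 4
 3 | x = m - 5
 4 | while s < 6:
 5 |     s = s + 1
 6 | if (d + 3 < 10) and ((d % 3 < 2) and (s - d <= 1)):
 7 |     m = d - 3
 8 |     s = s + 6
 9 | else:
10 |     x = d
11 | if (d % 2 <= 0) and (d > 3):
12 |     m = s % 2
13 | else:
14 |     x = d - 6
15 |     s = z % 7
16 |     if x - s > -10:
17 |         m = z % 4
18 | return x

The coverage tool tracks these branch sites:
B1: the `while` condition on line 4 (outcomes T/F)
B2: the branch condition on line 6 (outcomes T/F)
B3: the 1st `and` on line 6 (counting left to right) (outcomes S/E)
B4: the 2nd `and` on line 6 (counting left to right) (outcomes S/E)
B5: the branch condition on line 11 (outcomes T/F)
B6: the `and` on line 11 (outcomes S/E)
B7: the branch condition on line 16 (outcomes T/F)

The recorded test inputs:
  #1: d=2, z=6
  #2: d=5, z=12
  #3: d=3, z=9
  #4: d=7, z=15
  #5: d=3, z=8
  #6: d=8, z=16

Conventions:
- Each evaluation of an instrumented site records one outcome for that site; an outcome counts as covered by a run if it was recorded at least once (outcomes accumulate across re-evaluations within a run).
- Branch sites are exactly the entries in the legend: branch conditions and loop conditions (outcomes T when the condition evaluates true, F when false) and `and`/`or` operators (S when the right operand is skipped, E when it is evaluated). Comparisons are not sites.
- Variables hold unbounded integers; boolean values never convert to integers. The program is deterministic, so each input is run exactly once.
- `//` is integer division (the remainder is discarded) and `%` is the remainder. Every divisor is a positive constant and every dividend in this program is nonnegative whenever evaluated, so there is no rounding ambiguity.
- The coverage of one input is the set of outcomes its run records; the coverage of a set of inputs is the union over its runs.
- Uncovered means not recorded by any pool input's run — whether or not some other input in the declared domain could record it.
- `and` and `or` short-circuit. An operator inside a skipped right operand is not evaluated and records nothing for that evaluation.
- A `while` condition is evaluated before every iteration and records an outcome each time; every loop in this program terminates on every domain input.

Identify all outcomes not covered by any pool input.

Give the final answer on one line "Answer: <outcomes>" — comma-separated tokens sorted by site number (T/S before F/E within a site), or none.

input #1 (d=2, z=6): events B1->T, B1->T, B1->T, B1->T, B1->F, B3->E, B4->S, B2->F, B6->E, B5->F, B7->F; covers B1=T, B1=F, B2=F, B3=E, B4=S, B5=F, B6=E, B7=F
input #2 (d=5, z=12): events B1->T, B1->T, B1->T, B1->T, B1->T, B1->T, B1->F, B3->E, B4->S, B2->F, B6->S, B5->F, B7->T; covers B1=T, B1=F, B2=F, B3=E, B4=S, B5=F, B6=S, B7=T
input #3 (d=3, z=9): events B1->T, B1->T, B1->T, B1->T, B1->T, B1->F, B3->E, B4->E, B2->F, B6->S, B5->F, B7->T; covers B1=T, B1=F, B2=F, B3=E, B4=E, B5=F, B6=S, B7=T
input #4 (d=7, z=15): events B1->T, B1->T, B1->T, B1->F, B3->S, B2->F, B6->S, B5->F, B7->T; covers B1=T, B1=F, B2=F, B3=S, B5=F, B6=S, B7=T
input #5 (d=3, z=8): events B1->T, B1->T, B1->T, B1->T, B1->T, B1->T, B1->F, B3->E, B4->E, B2->F, B6->S, B5->F, B7->T; covers B1=T, B1=F, B2=F, B3=E, B4=E, B5=F, B6=S, B7=T
input #6 (d=8, z=16): events B1->T, B1->T, B1->T, B1->T, B1->T, B1->T, B1->F, B3->S, B2->F, B6->E, B5->T; covers B1=T, B1=F, B2=F, B3=S, B5=T, B6=E
union over the pool: B1=T, B1=F, B2=F, B3=S, B3=E, B4=S, B4=E, B5=T, B5=F, B6=S, B6=E, B7=T, B7=F
uncovered (1 of 14): B2=T

Answer: B2=T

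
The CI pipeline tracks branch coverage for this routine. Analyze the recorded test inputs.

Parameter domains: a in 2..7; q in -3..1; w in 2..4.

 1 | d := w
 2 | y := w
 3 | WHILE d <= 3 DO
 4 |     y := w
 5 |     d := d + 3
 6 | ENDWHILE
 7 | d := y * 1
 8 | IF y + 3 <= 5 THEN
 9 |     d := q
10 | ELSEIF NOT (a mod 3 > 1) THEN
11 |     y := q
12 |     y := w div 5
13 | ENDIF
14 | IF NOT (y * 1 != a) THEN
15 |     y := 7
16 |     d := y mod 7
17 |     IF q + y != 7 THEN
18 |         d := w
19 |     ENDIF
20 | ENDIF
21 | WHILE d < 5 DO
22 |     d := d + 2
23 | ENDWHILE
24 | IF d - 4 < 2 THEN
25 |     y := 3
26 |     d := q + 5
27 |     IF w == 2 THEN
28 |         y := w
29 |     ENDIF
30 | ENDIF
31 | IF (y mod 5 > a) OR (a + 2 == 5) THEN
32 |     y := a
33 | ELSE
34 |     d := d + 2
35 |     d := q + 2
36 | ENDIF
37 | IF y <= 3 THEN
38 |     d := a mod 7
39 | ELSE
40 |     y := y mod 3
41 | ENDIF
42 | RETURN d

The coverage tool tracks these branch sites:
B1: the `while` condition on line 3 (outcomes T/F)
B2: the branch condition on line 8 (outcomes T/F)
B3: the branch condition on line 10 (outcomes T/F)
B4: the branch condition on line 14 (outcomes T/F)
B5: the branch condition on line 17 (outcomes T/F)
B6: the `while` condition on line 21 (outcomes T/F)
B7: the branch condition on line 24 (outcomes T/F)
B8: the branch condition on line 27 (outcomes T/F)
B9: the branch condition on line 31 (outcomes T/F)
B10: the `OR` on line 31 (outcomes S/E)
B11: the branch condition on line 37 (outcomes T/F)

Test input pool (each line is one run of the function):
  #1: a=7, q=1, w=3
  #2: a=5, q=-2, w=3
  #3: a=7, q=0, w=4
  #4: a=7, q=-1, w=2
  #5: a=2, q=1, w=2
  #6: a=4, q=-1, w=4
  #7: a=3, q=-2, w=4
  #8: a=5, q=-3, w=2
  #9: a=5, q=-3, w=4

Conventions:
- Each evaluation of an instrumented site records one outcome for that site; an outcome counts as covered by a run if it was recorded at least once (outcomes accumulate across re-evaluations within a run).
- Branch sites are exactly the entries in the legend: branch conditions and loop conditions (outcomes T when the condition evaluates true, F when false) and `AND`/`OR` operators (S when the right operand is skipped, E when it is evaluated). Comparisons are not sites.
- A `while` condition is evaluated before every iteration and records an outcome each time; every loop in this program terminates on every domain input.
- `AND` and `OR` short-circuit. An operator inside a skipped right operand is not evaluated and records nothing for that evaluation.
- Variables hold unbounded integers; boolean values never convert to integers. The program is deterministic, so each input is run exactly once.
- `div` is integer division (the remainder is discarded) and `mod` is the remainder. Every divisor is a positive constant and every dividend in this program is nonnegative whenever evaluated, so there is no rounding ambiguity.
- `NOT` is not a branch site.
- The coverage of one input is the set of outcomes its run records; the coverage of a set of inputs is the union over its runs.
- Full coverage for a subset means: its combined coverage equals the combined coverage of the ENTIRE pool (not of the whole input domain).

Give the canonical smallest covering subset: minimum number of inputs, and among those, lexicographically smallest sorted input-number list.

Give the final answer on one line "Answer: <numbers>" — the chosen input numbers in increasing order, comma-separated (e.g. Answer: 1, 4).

input #1, a=7, q=1, w=3: events B1->T, B1->F, B2->F, B3->T, B4->F, B6->T, B6->F, B7->T, B8->F, B10->E, B9->F, B11->T; outcomes B1=T, B1=F, B2=F, B3=T, B4=F, B6=T, B6=F, B7=T, B8=F, B9=F, B10=E, B11=T
input #2, a=5, q=-2, w=3: events B1->T, B1->F, B2->F, B3->F, B4->F, B6->T, B6->F, B7->T, B8->F, B10->E, B9->F, B11->T; outcomes B1=T, B1=F, B2=F, B3=F, B4=F, B6=T, B6=F, B7=T, B8=F, B9=F, B10=E, B11=T
input #3, a=7, q=0, w=4: events B1->F, B2->F, B3->T, B4->F, B6->T, B6->F, B7->F, B10->E, B9->F, B11->T; outcomes B1=F, B2=F, B3=T, B4=F, B6=T, B6=F, B7=F, B9=F, B10=E, B11=T
input #4, a=7, q=-1, w=2: events B1->T, B1->F, B2->T, B4->F, B6->T, B6->T, B6->T, B6->F, B7->T, B8->T, B10->E, B9->F, B11->T; outcomes B1=T, B1=F, B2=T, B4=F, B6=T, B6=F, B7=T, B8=T, B9=F, B10=E, B11=T
input #5, a=2, q=1, w=2: events B1->T, B1->F, B2->T, B4->T, B5->T, B6->T, B6->T, B6->F, B7->F, B10->E, B9->F, B11->F; outcomes B1=T, B1=F, B2=T, B4=T, B5=T, B6=T, B6=F, B7=F, B9=F, B10=E, B11=F
input #6, a=4, q=-1, w=4: events B1->F, B2->F, B3->T, B4->F, B6->T, B6->F, B7->F, B10->E, B9->F, B11->T; outcomes B1=F, B2=F, B3=T, B4=F, B6=T, B6=F, B7=F, B9=F, B10=E, B11=T
input #7, a=3, q=-2, w=4: events B1->F, B2->F, B3->T, B4->F, B6->T, B6->F, B7->F, B10->E, B9->T, B11->T; outcomes B1=F, B2=F, B3=T, B4=F, B6=T, B6=F, B7=F, B9=T, B10=E, B11=T
input #8, a=5, q=-3, w=2: events B1->T, B1->F, B2->T, B4->F, B6->T, B6->T, B6->T, B6->T, B6->F, B7->T, B8->T, B10->E, B9->F, B11->T; outcomes B1=T, B1=F, B2=T, B4=F, B6=T, B6=F, B7=T, B8=T, B9=F, B10=E, B11=T
input #9, a=5, q=-3, w=4: events B1->F, B2->F, B3->F, B4->F, B6->T, B6->F, B7->F, B10->E, B9->F, B11->F; outcomes B1=F, B2=F, B3=F, B4=F, B6=T, B6=F, B7=F, B9=F, B10=E, B11=F
together the pool reaches 20 outcomes: B1=T, B1=F, B2=T, B2=F, B3=T, B3=F, B4=T, B4=F, B5=T, B6=T, B6=F, B7=T, B7=F, B8=T, B8=F, B9=T, B9=F, B10=E, B11=T, B11=F
every size-1 subset falls short of the 20 outcomes (best: 12/20)
every size-2 subset falls short of the 20 outcomes (best: 17/20)
every size-3 subset falls short of the 20 outcomes (best: 19/20)
inputs {2, 4, 5, 7} (size 4) cover everything; no size-4 subset with a lexicographically smaller index list covers all 20

Answer: 2, 4, 5, 7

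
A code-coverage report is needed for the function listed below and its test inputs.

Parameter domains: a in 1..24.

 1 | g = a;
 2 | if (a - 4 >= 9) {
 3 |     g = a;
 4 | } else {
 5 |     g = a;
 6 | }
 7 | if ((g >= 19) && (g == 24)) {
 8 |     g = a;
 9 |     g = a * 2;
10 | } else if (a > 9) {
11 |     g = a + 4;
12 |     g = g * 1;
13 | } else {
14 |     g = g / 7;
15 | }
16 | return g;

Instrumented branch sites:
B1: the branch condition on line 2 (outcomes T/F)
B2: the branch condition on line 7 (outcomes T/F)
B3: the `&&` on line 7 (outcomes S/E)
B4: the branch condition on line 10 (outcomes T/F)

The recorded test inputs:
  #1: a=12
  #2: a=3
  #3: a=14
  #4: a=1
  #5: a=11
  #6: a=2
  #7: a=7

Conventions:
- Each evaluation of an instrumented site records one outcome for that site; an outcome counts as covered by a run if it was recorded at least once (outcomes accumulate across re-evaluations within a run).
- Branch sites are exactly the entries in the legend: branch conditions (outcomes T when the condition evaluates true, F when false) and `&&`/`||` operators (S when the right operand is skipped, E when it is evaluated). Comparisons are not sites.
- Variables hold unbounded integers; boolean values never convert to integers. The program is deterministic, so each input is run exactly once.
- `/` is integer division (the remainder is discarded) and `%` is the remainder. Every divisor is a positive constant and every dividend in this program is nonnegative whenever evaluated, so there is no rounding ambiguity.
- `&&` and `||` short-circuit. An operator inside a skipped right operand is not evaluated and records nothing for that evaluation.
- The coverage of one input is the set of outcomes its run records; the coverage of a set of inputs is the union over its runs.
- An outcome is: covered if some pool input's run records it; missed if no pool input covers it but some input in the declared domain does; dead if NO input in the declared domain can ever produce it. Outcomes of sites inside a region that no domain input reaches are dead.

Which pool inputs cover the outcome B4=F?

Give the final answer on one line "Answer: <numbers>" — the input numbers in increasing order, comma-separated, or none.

input #1 (a=12): does not record B4=F
input #2 (a=3): records B4=F
input #3 (a=14): does not record B4=F
input #4 (a=1): records B4=F
input #5 (a=11): does not record B4=F
input #6 (a=2): records B4=F
input #7 (a=7): records B4=F

Answer: 2, 4, 6, 7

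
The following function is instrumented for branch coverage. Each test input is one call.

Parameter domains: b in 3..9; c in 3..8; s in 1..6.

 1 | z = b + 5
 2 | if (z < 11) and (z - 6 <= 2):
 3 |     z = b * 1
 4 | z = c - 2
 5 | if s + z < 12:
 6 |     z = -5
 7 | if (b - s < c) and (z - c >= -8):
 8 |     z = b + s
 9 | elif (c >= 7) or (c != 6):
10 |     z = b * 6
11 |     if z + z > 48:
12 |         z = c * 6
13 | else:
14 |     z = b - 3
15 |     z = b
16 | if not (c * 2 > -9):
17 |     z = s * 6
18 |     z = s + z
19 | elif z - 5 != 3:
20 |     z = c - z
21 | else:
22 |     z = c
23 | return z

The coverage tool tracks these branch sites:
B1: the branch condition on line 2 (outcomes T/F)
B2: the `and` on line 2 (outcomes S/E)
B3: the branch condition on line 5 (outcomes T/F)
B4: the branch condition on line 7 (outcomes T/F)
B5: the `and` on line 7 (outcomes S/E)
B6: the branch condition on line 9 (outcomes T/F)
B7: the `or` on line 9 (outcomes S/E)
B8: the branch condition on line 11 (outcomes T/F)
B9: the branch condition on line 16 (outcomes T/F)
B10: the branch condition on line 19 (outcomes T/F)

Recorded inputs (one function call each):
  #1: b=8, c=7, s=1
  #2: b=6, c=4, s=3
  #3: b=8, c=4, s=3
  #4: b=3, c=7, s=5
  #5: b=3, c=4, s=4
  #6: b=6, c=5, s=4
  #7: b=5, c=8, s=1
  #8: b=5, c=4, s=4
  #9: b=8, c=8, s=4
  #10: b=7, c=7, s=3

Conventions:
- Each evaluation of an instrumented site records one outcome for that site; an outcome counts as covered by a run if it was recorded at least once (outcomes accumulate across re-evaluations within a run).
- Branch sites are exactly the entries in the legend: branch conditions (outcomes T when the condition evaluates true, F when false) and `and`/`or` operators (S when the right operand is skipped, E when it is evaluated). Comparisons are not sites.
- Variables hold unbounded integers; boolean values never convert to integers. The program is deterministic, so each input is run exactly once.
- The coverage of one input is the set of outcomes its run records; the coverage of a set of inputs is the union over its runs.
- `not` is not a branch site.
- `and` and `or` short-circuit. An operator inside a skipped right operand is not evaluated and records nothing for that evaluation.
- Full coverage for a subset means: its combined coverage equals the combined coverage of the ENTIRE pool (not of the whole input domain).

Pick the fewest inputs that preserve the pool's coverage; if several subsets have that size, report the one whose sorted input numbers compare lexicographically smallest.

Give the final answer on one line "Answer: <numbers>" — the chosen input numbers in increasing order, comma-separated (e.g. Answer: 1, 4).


input #1 (b=8, c=7, s=1): events B2->S, B1->F, B3->T, B5->S, B4->F, B7->S, B6->T, B8->T, B9->F, B10->T; covers B1=F, B2=S, B3=T, B4=F, B5=S, B6=T, B7=S, B8=T, B9=F, B10=T
input #2 (b=6, c=4, s=3): events B2->S, B1->F, B3->T, B5->E, B4->F, B7->E, B6->T, B8->T, B9->F, B10->T; covers B1=F, B2=S, B3=T, B4=F, B5=E, B6=T, B7=E, B8=T, B9=F, B10=T
input #3 (b=8, c=4, s=3): events B2->S, B1->F, B3->T, B5->S, B4->F, B7->E, B6->T, B8->T, B9->F, B10->T; covers B1=F, B2=S, B3=T, B4=F, B5=S, B6=T, B7=E, B8=T, B9=F, B10=T
input #4 (b=3, c=7, s=5): events B2->E, B1->T, B3->T, B5->E, B4->F, B7->S, B6->T, B8->F, B9->F, B10->T; covers B1=T, B2=E, B3=T, B4=F, B5=E, B6=T, B7=S, B8=F, B9=F, B10=T
input #5 (b=3, c=4, s=4): events B2->E, B1->T, B3->T, B5->E, B4->F, B7->E, B6->T, B8->F, B9->F, B10->T; covers B1=T, B2=E, B3=T, B4=F, B5=E, B6=T, B7=E, B8=F, B9=F, B10=T
input #6 (b=6, c=5, s=4): events B2->S, B1->F, B3->T, B5->E, B4->F, B7->E, B6->T, B8->T, B9->F, B10->T; covers B1=F, B2=S, B3=T, B4=F, B5=E, B6=T, B7=E, B8=T, B9=F, B10=T
input #7 (b=5, c=8, s=1): events B2->E, B1->F, B3->T, B5->E, B4->F, B7->S, B6->T, B8->T, B9->F, B10->T; covers B1=F, B2=E, B3=T, B4=F, B5=E, B6=T, B7=S, B8=T, B9=F, B10=T
input #8 (b=5, c=4, s=4): events B2->E, B1->F, B3->T, B5->E, B4->F, B7->E, B6->T, B8->T, B9->F, B10->T; covers B1=F, B2=E, B3=T, B4=F, B5=E, B6=T, B7=E, B8=T, B9=F, B10=T
input #9 (b=8, c=8, s=4): events B2->S, B1->F, B3->T, B5->E, B4->F, B7->S, B6->T, B8->T, B9->F, B10->T; covers B1=F, B2=S, B3=T, B4=F, B5=E, B6=T, B7=S, B8=T, B9=F, B10=T
input #10 (b=7, c=7, s=3): events B2->S, B1->F, B3->T, B5->E, B4->F, B7->S, B6->T, B8->T, B9->F, B10->T; covers B1=F, B2=S, B3=T, B4=F, B5=E, B6=T, B7=S, B8=T, B9=F, B10=T
together the pool reaches 15 outcomes: B1=T, B1=F, B2=S, B2=E, B3=T, B4=F, B5=S, B5=E, B6=T, B7=S, B7=E, B8=T, B8=F, B9=F, B10=T
size 1 is not enough: best union over all size-1 subsets is 10/15
at size 2, {1, 5} reaches all 15 outcomes; every lexicographically earlier size-2 subset fails
Answer: 1, 5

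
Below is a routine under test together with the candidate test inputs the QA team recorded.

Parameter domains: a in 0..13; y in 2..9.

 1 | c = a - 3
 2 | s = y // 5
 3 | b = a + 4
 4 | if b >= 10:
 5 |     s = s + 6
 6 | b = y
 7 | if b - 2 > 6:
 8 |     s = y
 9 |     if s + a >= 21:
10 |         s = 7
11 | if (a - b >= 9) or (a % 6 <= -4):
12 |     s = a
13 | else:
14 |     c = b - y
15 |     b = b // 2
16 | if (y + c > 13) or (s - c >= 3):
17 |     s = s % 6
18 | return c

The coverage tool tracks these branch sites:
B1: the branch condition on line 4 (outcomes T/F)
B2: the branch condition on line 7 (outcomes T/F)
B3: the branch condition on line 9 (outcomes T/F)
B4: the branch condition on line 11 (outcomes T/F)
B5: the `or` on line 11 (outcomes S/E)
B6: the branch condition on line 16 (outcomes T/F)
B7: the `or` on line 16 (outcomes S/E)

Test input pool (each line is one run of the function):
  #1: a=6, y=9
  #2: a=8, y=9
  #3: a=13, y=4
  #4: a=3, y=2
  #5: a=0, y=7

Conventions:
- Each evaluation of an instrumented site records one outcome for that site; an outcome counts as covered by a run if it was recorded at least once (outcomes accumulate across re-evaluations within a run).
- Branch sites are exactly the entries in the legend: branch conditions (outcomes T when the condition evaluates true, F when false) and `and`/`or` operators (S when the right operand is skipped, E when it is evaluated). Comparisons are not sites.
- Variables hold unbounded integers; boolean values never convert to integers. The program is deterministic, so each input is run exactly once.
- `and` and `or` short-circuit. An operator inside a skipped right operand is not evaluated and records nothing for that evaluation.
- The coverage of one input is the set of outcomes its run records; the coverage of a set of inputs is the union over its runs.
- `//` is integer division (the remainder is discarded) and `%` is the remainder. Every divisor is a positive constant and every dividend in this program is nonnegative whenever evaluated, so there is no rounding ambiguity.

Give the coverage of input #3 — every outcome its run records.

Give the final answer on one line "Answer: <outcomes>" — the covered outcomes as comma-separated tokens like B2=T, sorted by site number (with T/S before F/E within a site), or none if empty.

Simulating input #3 (a=13, y=4) step by step:
  B1->T, B2->F, B5->S, B4->T, B7->S, B6->T
as a set, this run covers: B1=T, B2=F, B4=T, B5=S, B6=T, B7=S

Answer: B1=T, B2=F, B4=T, B5=S, B6=T, B7=S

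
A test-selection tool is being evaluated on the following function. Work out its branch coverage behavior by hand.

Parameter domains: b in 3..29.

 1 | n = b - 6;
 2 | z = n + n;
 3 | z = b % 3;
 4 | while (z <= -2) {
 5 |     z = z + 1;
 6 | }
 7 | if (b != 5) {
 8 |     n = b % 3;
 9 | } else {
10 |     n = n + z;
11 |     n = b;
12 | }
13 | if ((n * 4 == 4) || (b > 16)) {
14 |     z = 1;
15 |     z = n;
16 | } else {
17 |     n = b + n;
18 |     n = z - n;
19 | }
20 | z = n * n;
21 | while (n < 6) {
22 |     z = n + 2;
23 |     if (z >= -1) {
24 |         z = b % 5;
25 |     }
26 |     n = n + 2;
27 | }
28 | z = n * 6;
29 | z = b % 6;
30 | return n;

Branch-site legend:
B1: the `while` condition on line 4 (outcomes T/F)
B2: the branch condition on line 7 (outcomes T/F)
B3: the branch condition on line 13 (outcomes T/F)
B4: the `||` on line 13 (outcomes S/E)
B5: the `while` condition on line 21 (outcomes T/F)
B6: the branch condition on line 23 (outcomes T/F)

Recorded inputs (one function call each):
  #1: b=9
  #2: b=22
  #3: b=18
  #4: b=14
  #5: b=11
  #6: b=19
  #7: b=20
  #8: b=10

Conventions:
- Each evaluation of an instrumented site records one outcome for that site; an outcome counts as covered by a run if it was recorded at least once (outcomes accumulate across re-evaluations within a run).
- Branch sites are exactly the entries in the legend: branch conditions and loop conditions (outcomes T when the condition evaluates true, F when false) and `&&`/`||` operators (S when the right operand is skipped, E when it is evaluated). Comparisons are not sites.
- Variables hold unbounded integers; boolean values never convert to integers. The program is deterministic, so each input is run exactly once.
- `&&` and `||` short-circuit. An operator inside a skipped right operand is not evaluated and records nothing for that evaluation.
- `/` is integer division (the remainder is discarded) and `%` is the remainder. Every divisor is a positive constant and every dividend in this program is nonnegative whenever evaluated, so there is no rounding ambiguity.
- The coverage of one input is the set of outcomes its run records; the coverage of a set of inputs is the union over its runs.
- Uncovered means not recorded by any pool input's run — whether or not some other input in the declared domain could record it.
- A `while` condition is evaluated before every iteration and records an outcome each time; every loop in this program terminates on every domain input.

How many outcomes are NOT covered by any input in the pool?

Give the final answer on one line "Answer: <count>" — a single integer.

test 1 (b=9) hits B1=F, B2=T, B3=F, B4=E, B5=T, B5=F, B6=T, B6=F
test 2 (b=22) hits B1=F, B2=T, B3=T, B4=S, B5=T, B5=F, B6=T
test 3 (b=18) hits B1=F, B2=T, B3=T, B4=E, B5=T, B5=F, B6=T
test 4 (b=14) hits B1=F, B2=T, B3=F, B4=E, B5=T, B5=F, B6=T, B6=F
test 5 (b=11) hits B1=F, B2=T, B3=F, B4=E, B5=T, B5=F, B6=T, B6=F
test 6 (b=19) hits B1=F, B2=T, B3=T, B4=S, B5=T, B5=F, B6=T
test 7 (b=20) hits B1=F, B2=T, B3=T, B4=E, B5=T, B5=F, B6=T
test 8 (b=10) hits B1=F, B2=T, B3=T, B4=S, B5=T, B5=F, B6=T
union over the pool: B1=F, B2=T, B3=T, B3=F, B4=S, B4=E, B5=T, B5=F, B6=T, B6=F
uncovered (2 of 12): B1=T, B2=F

Answer: 2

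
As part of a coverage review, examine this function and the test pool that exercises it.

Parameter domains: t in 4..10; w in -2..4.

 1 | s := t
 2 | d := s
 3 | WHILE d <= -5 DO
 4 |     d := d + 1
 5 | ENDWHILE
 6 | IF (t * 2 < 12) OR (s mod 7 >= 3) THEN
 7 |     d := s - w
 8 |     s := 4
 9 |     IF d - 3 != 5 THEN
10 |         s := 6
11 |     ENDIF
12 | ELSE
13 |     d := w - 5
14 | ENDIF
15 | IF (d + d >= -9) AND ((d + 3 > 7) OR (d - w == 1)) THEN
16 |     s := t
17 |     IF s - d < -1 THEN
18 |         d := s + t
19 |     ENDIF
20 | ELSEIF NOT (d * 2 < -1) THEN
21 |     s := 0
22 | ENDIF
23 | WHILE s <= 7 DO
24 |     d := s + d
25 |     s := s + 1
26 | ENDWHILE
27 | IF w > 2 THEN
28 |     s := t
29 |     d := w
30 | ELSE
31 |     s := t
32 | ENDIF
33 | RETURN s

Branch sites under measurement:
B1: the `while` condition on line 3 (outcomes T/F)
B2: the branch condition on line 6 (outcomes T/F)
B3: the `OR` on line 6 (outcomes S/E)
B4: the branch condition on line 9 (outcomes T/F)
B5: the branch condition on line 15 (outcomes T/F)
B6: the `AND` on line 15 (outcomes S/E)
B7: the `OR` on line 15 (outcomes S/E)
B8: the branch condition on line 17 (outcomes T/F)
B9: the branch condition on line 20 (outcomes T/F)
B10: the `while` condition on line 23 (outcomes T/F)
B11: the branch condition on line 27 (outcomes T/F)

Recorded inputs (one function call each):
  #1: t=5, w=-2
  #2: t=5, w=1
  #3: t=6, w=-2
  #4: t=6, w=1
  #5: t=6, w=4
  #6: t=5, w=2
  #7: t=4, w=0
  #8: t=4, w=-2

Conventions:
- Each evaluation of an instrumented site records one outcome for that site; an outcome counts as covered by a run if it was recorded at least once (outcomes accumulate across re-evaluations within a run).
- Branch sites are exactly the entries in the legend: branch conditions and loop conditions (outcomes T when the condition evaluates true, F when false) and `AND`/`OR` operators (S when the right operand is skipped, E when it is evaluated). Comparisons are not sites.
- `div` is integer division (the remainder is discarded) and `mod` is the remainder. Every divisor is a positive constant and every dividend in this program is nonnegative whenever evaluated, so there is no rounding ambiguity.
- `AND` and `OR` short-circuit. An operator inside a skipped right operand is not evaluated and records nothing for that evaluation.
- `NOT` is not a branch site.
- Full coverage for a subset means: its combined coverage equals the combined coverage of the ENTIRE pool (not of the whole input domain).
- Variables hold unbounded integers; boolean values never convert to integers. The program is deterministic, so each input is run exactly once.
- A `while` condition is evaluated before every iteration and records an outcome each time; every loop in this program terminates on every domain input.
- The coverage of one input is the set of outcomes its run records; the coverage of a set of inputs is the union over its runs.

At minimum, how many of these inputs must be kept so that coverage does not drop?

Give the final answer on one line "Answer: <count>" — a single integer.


input #1, t=5, w=-2: events B1->F, B3->S, B2->T, B4->T, B6->E, B7->S, B5->T, B8->T, B10->T, B10->T, B10->T, B10->F, B11->F; outcomes B1=F, B2=T, B3=S, B4=T, B5=T, B6=E, B7=S, B8=T, B10=T, B10=F, B11=F
input #2, t=5, w=1: events B1->F, B3->S, B2->T, B4->T, B6->E, B7->E, B5->F, B9->T, B10->T, B10->T, B10->T, B10->T, B10->T, B10->T, ...; outcomes B1=F, B2=T, B3=S, B4=T, B5=F, B6=E, B7=E, B9=T, B10=T, B10=F, B11=F
input #3, t=6, w=-2: events B1->F, B3->E, B2->T, B4->F, B6->E, B7->S, B5->T, B8->T, B10->T, B10->T, B10->F, B11->F; outcomes B1=F, B2=T, B3=E, B4=F, B5=T, B6=E, B7=S, B8=T, B10=T, B10=F, B11=F
input #4, t=6, w=1: events B1->F, B3->E, B2->T, B4->T, B6->E, B7->S, B5->T, B8->F, B10->T, B10->T, B10->F, B11->F; outcomes B1=F, B2=T, B3=E, B4=T, B5=T, B6=E, B7=S, B8=F, B10=T, B10=F, B11=F
input #5, t=6, w=4: events B1->F, B3->E, B2->T, B4->T, B6->E, B7->E, B5->F, B9->T, B10->T, B10->T, B10->T, B10->T, B10->T, B10->T, ...; outcomes B1=F, B2=T, B3=E, B4=T, B5=F, B6=E, B7=E, B9=T, B10=T, B10=F, B11=T
input #6, t=5, w=2: events B1->F, B3->S, B2->T, B4->T, B6->E, B7->E, B5->T, B8->F, B10->T, B10->T, B10->T, B10->F, B11->F; outcomes B1=F, B2=T, B3=S, B4=T, B5=T, B6=E, B7=E, B8=F, B10=T, B10=F, B11=F
input #7, t=4, w=0: events B1->F, B3->S, B2->T, B4->T, B6->E, B7->E, B5->F, B9->T, B10->T, B10->T, B10->T, B10->T, B10->T, B10->T, ...; outcomes B1=F, B2=T, B3=S, B4=T, B5=F, B6=E, B7=E, B9=T, B10=T, B10=F, B11=F
input #8, t=4, w=-2: events B1->F, B3->S, B2->T, B4->T, B6->E, B7->S, B5->T, B8->T, B10->T, B10->T, B10->T, B10->T, B10->F, B11->F; outcomes B1=F, B2=T, B3=S, B4=T, B5=T, B6=E, B7=S, B8=T, B10=T, B10=F, B11=F
pool-wide coverage (18 outcomes): B1=F, B2=T, B3=S, B3=E, B4=T, B4=F, B5=T, B5=F, B6=E, B7=S, B7=E, B8=T, B8=F, B9=T, B10=T, B10=F, B11=T, B11=F
checked all size-1 subsets: none covers 18 outcomes (max 11/18)
checked all size-2 subsets: none covers 18 outcomes (max 16/18)
the canonical winner is {3, 5, 6}: size 3, full 18-outcome coverage, earliest index list among size-3 covers
Answer: 3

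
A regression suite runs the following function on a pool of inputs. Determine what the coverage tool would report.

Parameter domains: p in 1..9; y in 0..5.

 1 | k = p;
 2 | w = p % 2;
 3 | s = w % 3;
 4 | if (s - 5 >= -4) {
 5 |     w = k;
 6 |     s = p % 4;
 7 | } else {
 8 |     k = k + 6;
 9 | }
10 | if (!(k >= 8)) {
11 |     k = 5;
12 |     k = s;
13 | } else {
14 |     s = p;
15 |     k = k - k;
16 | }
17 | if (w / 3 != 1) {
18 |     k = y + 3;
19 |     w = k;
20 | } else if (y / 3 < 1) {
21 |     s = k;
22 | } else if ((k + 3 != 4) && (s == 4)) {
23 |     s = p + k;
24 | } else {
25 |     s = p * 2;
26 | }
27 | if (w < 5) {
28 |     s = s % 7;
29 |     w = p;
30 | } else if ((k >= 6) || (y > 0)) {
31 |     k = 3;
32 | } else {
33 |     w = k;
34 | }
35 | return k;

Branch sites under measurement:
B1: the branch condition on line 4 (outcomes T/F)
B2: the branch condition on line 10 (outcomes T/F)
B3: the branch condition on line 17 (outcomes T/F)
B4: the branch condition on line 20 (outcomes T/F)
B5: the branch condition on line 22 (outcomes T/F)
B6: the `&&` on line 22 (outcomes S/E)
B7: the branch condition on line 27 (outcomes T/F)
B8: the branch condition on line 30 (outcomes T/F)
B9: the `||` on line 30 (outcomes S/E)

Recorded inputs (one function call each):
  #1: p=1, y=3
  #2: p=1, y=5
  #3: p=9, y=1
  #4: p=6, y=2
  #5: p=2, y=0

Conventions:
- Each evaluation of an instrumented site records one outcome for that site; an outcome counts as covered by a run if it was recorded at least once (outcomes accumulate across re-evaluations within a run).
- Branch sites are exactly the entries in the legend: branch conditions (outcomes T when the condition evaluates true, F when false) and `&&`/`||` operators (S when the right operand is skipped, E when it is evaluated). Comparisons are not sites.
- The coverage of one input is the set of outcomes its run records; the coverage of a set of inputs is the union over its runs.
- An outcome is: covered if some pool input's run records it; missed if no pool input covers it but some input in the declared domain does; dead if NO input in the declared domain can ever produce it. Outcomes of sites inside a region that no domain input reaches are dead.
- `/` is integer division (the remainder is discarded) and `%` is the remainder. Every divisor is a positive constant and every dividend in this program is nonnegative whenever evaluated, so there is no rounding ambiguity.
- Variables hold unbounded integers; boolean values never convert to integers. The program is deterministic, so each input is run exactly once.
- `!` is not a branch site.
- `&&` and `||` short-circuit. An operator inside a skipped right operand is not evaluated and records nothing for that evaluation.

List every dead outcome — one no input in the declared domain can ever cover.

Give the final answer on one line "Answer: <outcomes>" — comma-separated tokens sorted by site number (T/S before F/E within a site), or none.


sweeping the full domain (54 inputs) for each outcome:
  B5=T: never recorded by any domain input -> dead
  reachable outcomes have witnesses, e.g. B1=T (e.g. p=1, y=0), B1=F (e.g. p=2, y=0), B2=T (e.g. p=1, y=0), B2=F (e.g. p=2, y=0)
Answer: B5=T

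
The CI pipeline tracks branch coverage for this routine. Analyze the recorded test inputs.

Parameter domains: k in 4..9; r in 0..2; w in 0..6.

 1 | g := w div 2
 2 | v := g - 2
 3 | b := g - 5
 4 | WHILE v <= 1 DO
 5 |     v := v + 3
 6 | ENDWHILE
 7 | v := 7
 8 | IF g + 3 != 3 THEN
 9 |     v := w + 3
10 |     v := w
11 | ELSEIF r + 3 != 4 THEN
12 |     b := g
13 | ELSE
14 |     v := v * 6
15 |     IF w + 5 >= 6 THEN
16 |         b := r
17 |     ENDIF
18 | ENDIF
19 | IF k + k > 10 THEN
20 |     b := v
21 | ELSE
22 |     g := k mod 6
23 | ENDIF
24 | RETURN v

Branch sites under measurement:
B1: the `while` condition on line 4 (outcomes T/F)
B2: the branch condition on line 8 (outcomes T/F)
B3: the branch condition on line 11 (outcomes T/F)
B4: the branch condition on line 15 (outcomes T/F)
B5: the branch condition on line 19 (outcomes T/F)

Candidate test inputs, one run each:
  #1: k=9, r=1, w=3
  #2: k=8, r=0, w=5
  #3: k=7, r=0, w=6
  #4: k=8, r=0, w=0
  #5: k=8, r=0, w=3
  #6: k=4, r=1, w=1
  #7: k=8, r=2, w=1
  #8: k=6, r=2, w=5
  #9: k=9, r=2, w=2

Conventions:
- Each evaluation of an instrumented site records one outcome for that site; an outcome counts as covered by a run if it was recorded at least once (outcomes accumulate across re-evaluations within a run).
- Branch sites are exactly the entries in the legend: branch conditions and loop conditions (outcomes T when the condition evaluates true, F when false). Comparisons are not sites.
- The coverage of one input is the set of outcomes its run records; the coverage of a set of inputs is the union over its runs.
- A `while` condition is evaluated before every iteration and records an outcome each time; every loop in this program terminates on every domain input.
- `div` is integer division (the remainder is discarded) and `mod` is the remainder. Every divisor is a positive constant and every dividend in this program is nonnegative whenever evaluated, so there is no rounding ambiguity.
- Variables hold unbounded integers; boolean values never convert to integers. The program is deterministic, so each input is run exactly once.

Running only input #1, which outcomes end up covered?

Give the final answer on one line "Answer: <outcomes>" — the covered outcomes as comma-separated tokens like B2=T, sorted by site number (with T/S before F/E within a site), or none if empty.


Simulating input #1 (k=9, r=1, w=3) step by step:
  B1->T, B1->F, B2->T, B5->T
collecting distinct outcomes: B1=T, B1=F, B2=T, B5=T
Answer: B1=T, B1=F, B2=T, B5=T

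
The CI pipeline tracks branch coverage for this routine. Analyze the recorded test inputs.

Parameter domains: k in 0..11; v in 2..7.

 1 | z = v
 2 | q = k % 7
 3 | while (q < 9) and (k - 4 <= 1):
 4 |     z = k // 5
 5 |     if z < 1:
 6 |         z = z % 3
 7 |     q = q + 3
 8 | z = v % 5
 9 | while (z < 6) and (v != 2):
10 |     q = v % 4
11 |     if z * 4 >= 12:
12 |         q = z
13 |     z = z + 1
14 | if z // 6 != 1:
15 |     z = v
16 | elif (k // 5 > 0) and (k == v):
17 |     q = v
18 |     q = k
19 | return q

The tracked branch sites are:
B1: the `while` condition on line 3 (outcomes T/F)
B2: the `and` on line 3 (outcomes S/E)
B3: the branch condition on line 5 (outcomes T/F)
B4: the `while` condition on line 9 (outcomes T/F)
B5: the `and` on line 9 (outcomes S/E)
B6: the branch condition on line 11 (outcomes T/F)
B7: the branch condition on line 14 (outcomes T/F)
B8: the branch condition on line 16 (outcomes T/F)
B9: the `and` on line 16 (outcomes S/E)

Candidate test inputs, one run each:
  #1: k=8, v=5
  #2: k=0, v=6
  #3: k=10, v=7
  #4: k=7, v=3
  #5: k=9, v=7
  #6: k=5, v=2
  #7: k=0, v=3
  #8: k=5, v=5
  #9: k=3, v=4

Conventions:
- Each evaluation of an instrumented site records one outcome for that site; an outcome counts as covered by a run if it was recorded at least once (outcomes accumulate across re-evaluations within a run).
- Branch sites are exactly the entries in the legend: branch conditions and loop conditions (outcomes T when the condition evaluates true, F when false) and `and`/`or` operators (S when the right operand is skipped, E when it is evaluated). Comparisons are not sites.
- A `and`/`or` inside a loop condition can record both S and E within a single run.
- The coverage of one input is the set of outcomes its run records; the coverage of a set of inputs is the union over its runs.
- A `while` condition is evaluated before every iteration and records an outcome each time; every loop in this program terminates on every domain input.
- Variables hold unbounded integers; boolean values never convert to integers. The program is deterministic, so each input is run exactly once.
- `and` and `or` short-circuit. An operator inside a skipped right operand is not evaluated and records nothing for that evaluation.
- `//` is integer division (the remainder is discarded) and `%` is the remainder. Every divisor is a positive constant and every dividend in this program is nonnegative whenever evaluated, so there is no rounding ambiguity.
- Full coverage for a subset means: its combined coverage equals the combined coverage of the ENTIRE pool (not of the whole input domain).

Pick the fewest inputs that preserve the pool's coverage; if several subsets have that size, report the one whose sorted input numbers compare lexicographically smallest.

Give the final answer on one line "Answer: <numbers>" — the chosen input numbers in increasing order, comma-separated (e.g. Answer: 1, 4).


run #1 (k=8, v=5) runs B2->E, B1->F, B5->E, B4->T, B6->F, B5->E, B4->T, B6->F, B5->E, B4->T, B6->F, B5->E, B4->T, B6->T, ...; records B1=F, B2=E, B4=T, B4=F, B5=S, B5=E, B6=T, B6=F, B7=F, B8=F, B9=E
run #2 (k=0, v=6) runs B2->E, B1->T, B3->T, B2->E, B1->T, B3->T, B2->E, B1->T, B3->T, B2->S, B1->F, B5->E, B4->T, B6->F, ...; records B1=T, B1=F, B2=S, B2=E, B3=T, B4=T, B4=F, B5=S, B5=E, B6=T, B6=F, B7=F, B8=F, B9=S
run #3 (k=10, v=7) runs B2->E, B1->F, B5->E, B4->T, B6->F, B5->E, B4->T, B6->T, B5->E, B4->T, B6->T, B5->E, B4->T, B6->T, ...; records B1=F, B2=E, B4=T, B4=F, B5=S, B5=E, B6=T, B6=F, B7=F, B8=F, B9=E
run #4 (k=7, v=3) runs B2->E, B1->F, B5->E, B4->T, B6->T, B5->E, B4->T, B6->T, B5->E, B4->T, B6->T, B5->S, B4->F, B7->F, ...; records B1=F, B2=E, B4=T, B4=F, B5=S, B5=E, B6=T, B7=F, B8=F, B9=E
run #5 (k=9, v=7) runs B2->E, B1->F, B5->E, B4->T, B6->F, B5->E, B4->T, B6->T, B5->E, B4->T, B6->T, B5->E, B4->T, B6->T, ...; records B1=F, B2=E, B4=T, B4=F, B5=S, B5=E, B6=T, B6=F, B7=F, B8=F, B9=E
run #6 (k=5, v=2) runs B2->E, B1->T, B3->F, B2->E, B1->T, B3->F, B2->S, B1->F, B5->E, B4->F, B7->T; records B1=T, B1=F, B2=S, B2=E, B3=F, B4=F, B5=E, B7=T
run #7 (k=0, v=3) runs B2->E, B1->T, B3->T, B2->E, B1->T, B3->T, B2->E, B1->T, B3->T, B2->S, B1->F, B5->E, B4->T, B6->T, ...; records B1=T, B1=F, B2=S, B2=E, B3=T, B4=T, B4=F, B5=S, B5=E, B6=T, B7=F, B8=F, B9=S
run #8 (k=5, v=5) runs B2->E, B1->T, B3->F, B2->E, B1->T, B3->F, B2->S, B1->F, B5->E, B4->T, B6->F, B5->E, B4->T, B6->F, ...; records B1=T, B1=F, B2=S, B2=E, B3=F, B4=T, B4=F, B5=S, B5=E, B6=T, B6=F, B7=F, B8=T, B9=E
run #9 (k=3, v=4) runs B2->E, B1->T, B3->T, B2->E, B1->T, B3->T, B2->S, B1->F, B5->E, B4->T, B6->T, B5->E, B4->T, B6->T, ...; records B1=T, B1=F, B2=S, B2=E, B3=T, B4=T, B4=F, B5=S, B5=E, B6=T, B7=F, B8=F, B9=S
union over all inputs: B1=T, B1=F, B2=S, B2=E, B3=T, B3=F, B4=T, B4=F, B5=S, B5=E, B6=T, B6=F, B7=T, B7=F, B8=T, B8=F, B9=S, B9=E (18 outcomes)
every size-1 subset falls short of the 18 outcomes (best: 14/18)
every size-2 subset falls short of the 18 outcomes (best: 17/18)
at size 3, {2, 6, 8} reaches all 18 outcomes; every lexicographically earlier size-3 subset fails
Answer: 2, 6, 8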